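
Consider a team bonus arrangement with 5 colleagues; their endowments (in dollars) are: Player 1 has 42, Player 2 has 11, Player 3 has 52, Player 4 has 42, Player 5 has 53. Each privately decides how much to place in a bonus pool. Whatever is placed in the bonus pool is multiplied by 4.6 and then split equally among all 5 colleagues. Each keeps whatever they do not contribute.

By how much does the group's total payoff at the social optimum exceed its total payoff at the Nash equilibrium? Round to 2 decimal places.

The private return per contributed unit is 4.6/5 = 0.9200 < 1 for every player regardless of endowment, so the Nash equilibrium is zero contribution and the group total is Σ E_j = 42 + 11 + 52 + 42 + 53 = 200.
Each contributed unit returns 4.600 to the group, so the social optimum is full contribution by everyone: group total = 4.600 × 200 = 920.00.
Efficiency loss = (4.600 − 1) × 200 = 720.00.

720.00 dollars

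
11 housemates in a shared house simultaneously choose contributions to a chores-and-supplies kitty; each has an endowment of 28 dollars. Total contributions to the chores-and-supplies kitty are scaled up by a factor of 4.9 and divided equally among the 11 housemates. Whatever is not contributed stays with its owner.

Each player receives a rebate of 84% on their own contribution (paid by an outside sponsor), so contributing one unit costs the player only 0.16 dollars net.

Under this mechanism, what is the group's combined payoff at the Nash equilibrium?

The effective private return per unit is now (4.9/11) / 0.16 = 2.7841 > 1, so every player's dominant strategy flips to full contribution.
At the Nash equilibrium everyone contributes 28. Group total payoff = 11 × (28 × 0.84 + 4.9 × 28) = 1767.92.

1767.92 dollars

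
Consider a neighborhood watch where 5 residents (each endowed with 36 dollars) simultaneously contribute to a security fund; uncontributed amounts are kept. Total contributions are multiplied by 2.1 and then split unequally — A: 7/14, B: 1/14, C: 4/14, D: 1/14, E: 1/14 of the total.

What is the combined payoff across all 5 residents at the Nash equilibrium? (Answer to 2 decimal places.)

219.60 dollars

A player with share s gets back 2.1·s per unit contributed, so full contribution is dominant for anyone with s > 1/2.1 = 0.4762 and zero contribution is dominant for anyone below.
Only A (7/14) clears that bar, contributing 36; the remaining 4 contribute 0. Total contributed: 36.
The security fund pays out 2.1 × 36 = 75.60 in total (split across the unequal shares, but the aggregate is all that matters for the group sum).
The 4 free-riders keep 36 each, adding 144. Group total = 144 + 75.60 = 219.60.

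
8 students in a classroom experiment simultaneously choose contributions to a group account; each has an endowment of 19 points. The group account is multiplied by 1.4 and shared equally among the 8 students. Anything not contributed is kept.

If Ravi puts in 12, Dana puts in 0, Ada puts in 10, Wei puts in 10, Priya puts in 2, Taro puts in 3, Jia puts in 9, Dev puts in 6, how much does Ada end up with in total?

18.10 points

Total contributed: 12 + 0 + 10 + 10 + 2 + 3 + 9 + 6 = 52.
Each receives 1.4 × 52 / 8 = 9.10 from the group account.
Ada keeps 19 − 10 = 9, so Ada's payoff is 9 + 9.10 = 18.10.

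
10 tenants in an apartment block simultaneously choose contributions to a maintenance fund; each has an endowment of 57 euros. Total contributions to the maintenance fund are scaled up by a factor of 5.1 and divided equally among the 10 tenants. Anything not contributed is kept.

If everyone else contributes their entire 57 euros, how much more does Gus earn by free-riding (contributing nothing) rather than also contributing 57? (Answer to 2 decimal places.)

27.93 euros

Switching from a contribution of 57 to 0 lets Gus keep an extra 57 euros, but lowers the maintenance fund by 57, which costs Gus their own share of that drop: 5.1/10 × 57 = 29.07.
Net gain = 57 − 29.07 = 27.93. The private return per contributed unit (0.5100) is below 1, so free-riding is indeed the best response regardless of what the others do.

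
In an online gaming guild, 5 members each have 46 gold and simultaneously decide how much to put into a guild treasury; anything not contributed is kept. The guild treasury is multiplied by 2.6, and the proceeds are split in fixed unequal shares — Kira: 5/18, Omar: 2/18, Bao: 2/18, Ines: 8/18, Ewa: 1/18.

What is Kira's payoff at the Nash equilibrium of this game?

A player with share s gets back 2.6·s per unit contributed, so full contribution is dominant for anyone with s > 1/2.6 = 0.3846 and zero contribution is dominant for anyone below.
Only Ines (8/18) clears that bar, contributing 46; the remaining 4 contribute 0. Total contributed: 46.
Kira keeps 46 and receives 2.6 × 46 × 5/18 = 33.22 from the guild treasury, for a payoff of 79.22.

79.22 gold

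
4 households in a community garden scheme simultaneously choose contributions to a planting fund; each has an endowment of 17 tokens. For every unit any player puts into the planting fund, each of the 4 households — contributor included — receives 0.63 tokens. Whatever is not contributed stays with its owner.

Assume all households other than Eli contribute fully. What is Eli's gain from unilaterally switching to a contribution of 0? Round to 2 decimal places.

Switching from a contribution of 17 to 0 lets Eli keep an extra 17 tokens, but lowers the planting fund by 17, which costs Eli their own share of that drop: 0.63 × 17 = 10.71.
Net gain = 17 − 10.71 = 6.29. The private return per contributed unit (0.63) is below 1, so free-riding is indeed the best response regardless of what the others do.

6.29 tokens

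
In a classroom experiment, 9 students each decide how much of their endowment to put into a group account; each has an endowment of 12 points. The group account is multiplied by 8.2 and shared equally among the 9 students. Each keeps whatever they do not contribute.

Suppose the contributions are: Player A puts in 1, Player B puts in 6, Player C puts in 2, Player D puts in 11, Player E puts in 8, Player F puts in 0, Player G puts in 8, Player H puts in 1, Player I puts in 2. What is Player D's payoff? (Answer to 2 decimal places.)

Total contributed: 1 + 6 + 2 + 11 + 8 + 0 + 8 + 1 + 2 = 39.
Each receives 8.2 × 39 / 9 = 35.53 from the group account.
Player D keeps 12 − 11 = 1, so Player D's payoff is 1 + 35.53 = 36.53.

36.53 points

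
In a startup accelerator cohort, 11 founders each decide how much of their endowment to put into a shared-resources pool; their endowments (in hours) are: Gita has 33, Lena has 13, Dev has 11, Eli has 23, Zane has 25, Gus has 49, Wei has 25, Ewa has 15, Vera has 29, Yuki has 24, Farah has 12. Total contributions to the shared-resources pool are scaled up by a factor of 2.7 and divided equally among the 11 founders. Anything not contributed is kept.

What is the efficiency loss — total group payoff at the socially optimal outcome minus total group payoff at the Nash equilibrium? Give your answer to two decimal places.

440.30 hours

The private return per contributed unit is 2.7/11 = 0.2455 < 1 for every player regardless of endowment, so the Nash equilibrium is zero contribution and the group total is Σ E_j = 33 + 13 + 11 + 23 + 25 + 49 + 25 + 15 + 29 + 24 + 12 = 259.
Each contributed unit returns 2.700 to the group, so the social optimum is full contribution by everyone: group total = 2.700 × 259 = 699.30.
Efficiency loss = (2.700 − 1) × 259 = 440.30.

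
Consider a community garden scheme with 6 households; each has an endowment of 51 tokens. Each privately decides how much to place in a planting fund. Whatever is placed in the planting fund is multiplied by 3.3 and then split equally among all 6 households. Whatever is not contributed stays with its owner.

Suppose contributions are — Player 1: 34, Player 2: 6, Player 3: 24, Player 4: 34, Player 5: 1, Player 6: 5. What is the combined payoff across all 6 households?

545.20 tokens

Total contributed: 34 + 6 + 24 + 34 + 1 + 5 = 104; total kept: 6 × 51 − 104 = 202.
The planting fund pays out 3.3 × 104 = 343.20 in aggregate.
Group total = 202 + 343.20 = 545.20.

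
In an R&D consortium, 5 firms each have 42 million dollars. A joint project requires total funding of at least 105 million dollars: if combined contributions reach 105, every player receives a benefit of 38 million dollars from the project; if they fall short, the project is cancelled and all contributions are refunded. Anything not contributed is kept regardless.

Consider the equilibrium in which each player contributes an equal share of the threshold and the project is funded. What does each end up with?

59 million dollars

Equal share of the threshold: 105/5 = 21.
At this profile no one gains by cutting their contribution: any cut drops the total below 105, the project is cancelled, contributions are refunded, and the deviator ends with 42, which is less than 42 − 21 + 38 = 59. Contributing more than 21 just wastes the excess. So contributing exactly 21 is a best response.
Each player's payoff: 42 − 21 + 38 = 59.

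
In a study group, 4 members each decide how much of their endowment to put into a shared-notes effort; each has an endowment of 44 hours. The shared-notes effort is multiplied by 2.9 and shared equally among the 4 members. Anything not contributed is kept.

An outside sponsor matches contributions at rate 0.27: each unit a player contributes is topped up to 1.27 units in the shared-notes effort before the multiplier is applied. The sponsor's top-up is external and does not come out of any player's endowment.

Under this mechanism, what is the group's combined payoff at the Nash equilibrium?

176.00 hours

With the mechanism, a contributed unit returns 2.9 × 1.27 / 4 = 0.9208 per unit of net cost — still below 1 — so contributing 0 remains dominant for every player.
At the Nash equilibrium no one contributes; group total payoff = 4 × 44 = 176.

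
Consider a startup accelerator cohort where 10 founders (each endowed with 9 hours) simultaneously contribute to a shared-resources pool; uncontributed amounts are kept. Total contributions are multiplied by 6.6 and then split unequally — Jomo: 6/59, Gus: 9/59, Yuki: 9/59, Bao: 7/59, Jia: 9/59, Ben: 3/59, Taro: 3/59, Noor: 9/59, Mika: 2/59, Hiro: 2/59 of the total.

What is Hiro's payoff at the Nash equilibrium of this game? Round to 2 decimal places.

Player j's private return per contributed unit is 6.6 × (j's share). Contributing is weakly dominant for j when that share is at least 1/6.6 = 0.1515, and contributing 0 is dominant otherwise.
Gus, Yuki, Jia and Noor clear that bar, contributing 9 each; the remaining 6 contribute 0. Total contributed: 36.
Hiro keeps 9 and receives 6.6 × 36 × 2/59 = 8.05 from the shared-resources pool, for a payoff of 17.05.

17.05 hours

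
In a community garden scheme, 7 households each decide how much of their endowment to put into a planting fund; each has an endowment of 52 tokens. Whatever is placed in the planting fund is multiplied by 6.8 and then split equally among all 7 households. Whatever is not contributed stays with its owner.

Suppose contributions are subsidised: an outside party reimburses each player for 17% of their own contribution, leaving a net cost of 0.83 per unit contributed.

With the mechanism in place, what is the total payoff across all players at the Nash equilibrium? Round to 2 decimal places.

The effective private return per unit is now (6.8/7) / 0.83 = 1.1704 > 1, so every player's dominant strategy flips to full contribution.
At the Nash equilibrium everyone contributes 52. Group total payoff = 7 × (52 × 0.17 + 6.8 × 52) = 2537.08.

2537.08 tokens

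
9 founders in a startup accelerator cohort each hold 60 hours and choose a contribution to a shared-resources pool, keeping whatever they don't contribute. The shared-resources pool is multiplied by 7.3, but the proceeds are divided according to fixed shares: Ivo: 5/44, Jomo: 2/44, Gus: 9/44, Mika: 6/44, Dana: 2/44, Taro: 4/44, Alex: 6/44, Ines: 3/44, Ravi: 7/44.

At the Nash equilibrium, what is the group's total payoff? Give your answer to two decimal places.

For player j, contributing a unit is worthwhile iff 7.3 × (j's share) ≥ 1, i.e. iff j's share is at least 0.1370.
Gus and Ravi clear that bar, contributing 60 each; the remaining 7 contribute 0. Total contributed: 120.
The shared-resources pool pays out 7.3 × 120 = 876.00 in total (split across the unequal shares, but the aggregate is all that matters for the group sum).
The 7 free-riders keep 60 each, adding 420. Group total = 420 + 876.00 = 1296.00.

1296.00 hours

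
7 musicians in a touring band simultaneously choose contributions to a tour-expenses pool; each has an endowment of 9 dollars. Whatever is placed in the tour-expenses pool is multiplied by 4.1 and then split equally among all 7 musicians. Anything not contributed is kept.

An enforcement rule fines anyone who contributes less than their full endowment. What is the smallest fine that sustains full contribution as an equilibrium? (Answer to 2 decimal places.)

3.73 dollars

Given the others contribute fully, the best deviation is to contribute 0 (any partial contribution still incurs the fine and gives up units whose private return 0.5857 is below 1).
Deviating from 9 to 0 saves 9 dollars but forfeits the deviator's share of the drop in the tour-expenses pool: 4.1/7 × 9 = 5.27.
So the deviation gain is 9 − 5.27 = 3.73, and the fine must be at least 3.73 dollars to wipe it out.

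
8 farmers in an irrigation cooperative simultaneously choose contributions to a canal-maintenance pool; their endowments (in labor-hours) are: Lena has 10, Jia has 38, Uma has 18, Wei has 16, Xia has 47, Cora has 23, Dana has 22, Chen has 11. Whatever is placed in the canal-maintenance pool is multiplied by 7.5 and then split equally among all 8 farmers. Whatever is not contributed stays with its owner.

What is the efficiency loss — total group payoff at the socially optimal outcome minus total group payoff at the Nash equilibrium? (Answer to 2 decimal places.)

The private return per contributed unit is 7.5/8 = 0.9375 < 1 for every player regardless of endowment, so the Nash equilibrium is zero contribution and the group total is Σ E_j = 10 + 38 + 18 + 16 + 47 + 23 + 22 + 11 = 185.
Each contributed unit returns 7.500 to the group, so the social optimum is full contribution by everyone: group total = 7.500 × 185 = 1387.50.
Efficiency loss = (7.500 − 1) × 185 = 1202.50.

1202.50 labor-hours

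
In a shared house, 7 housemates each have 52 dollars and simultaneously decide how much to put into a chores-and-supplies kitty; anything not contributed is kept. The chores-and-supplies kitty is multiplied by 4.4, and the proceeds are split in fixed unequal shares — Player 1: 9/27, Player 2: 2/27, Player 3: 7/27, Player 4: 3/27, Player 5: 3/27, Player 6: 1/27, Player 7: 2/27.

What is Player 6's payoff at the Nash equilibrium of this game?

68.95 dollars

A player with share s gets back 4.4·s per unit contributed, so full contribution is dominant for anyone with s > 1/4.4 = 0.2273 and zero contribution is dominant for anyone below.
Player 1 and Player 3 clear that bar, contributing 52 each; the remaining 5 contribute 0. Total contributed: 104.
Player 6 keeps 52 and receives 4.4 × 104 × 1/27 = 16.95 from the chores-and-supplies kitty, for a payoff of 68.95.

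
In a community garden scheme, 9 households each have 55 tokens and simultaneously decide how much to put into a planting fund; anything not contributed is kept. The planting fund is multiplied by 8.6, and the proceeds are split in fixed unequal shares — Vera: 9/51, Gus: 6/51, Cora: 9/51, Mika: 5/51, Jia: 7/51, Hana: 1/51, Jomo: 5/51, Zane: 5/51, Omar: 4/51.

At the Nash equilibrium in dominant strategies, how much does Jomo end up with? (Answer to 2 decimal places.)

240.49 tokens

For player j, contributing a unit is worthwhile iff 8.6 × (j's share) ≥ 1, i.e. iff j's share is at least 0.1163.
Vera, Gus, Cora and Jia clear that bar, contributing 55 each; the remaining 5 contribute 0. Total contributed: 220.
Jomo keeps 55 and receives 8.6 × 220 × 5/51 = 185.49 from the planting fund, for a payoff of 240.49.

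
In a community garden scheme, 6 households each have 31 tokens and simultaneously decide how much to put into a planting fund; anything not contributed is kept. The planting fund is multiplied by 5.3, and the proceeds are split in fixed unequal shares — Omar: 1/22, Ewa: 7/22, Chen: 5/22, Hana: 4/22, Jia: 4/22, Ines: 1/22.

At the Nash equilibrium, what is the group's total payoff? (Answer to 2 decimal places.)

452.60 tokens

Each unit j contributes comes back to j as 5.3 × (j's share), so j prefers to contribute only if that share exceeds 1/5.3 = 0.1887; otherwise keeping the unit dominates.
Ewa and Chen clear that bar, contributing 31 each; the remaining 4 contribute 0. Total contributed: 62.
The planting fund pays out 5.3 × 62 = 328.60 in total (split across the unequal shares, but the aggregate is all that matters for the group sum).
The 4 free-riders keep 31 each, adding 124. Group total = 124 + 328.60 = 452.60.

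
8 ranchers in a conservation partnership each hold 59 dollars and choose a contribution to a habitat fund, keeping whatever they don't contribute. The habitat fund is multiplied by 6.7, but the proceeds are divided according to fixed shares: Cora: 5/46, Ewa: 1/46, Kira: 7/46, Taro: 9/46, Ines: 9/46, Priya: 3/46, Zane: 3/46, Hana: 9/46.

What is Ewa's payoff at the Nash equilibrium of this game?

A player with share s gets back 6.7·s per unit contributed, so full contribution is dominant for anyone with s > 1/6.7 = 0.1493 and zero contribution is dominant for anyone below.
The shares above 0.1493 belong to Kira, Taro, Ines and Hana, contributing 59 each; the remaining 4 contribute 0. Total contributed: 236.
Ewa keeps 59 and receives 6.7 × 236 × 1/46 = 34.37 from the habitat fund, for a payoff of 93.37.

93.37 dollars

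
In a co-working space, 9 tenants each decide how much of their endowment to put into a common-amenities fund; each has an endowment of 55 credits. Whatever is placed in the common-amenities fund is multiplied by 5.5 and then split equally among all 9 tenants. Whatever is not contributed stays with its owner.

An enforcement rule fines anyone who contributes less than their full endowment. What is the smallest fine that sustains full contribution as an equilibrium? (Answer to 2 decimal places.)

21.39 credits

Given the others contribute fully, the best deviation is to contribute 0 (any partial contribution still incurs the fine and gives up units whose private return 0.6111 is below 1).
Deviating from 55 to 0 saves 55 credits but forfeits the deviator's share of the drop in the common-amenities fund: 5.5/9 × 55 = 33.61.
So the deviation gain is 55 − 33.61 = 21.39, and the fine must be at least 21.39 credits to wipe it out.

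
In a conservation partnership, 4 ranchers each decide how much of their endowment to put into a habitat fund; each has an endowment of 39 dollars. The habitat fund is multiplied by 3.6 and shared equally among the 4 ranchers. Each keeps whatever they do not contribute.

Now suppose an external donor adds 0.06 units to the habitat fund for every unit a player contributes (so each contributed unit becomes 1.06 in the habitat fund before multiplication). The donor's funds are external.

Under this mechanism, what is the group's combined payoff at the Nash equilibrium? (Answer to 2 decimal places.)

With the mechanism, a contributed unit returns 3.6 × 1.06 / 4 = 0.9540 per unit of net cost — still below 1 — so contributing 0 remains dominant for every player.
Everyone keeps their endowment and the group total is 4 × 39 = 156.

156.00 dollars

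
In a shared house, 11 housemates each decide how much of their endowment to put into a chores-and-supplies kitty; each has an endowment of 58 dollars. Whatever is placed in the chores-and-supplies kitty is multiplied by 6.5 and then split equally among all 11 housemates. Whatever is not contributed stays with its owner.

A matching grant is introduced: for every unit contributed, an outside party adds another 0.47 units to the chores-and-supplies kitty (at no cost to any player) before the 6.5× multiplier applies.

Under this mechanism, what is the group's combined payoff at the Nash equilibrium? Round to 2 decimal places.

638.00 dollars

With the mechanism, a contributed unit returns 6.5 × 1.47 / 11 = 0.8686 per unit of net cost — still below 1 — so contributing 0 remains dominant for every player.
At the Nash equilibrium no one contributes; group total payoff = 11 × 58 = 638.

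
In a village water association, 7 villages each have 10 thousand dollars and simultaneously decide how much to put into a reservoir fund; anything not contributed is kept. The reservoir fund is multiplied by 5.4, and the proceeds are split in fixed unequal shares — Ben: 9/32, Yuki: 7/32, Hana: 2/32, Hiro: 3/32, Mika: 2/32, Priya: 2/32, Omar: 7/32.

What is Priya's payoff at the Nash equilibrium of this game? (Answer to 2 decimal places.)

For player j, contributing a unit is worthwhile iff 5.4 × (j's share) ≥ 1, i.e. iff j's share is at least 0.1852.
Ben, Yuki and Omar clear that bar, contributing 10 each; the remaining 4 contribute 0. Total contributed: 30.
Priya keeps 10 and receives 5.4 × 30 × 2/32 = 10.13 from the reservoir fund, for a payoff of 20.13.

20.13 thousand dollars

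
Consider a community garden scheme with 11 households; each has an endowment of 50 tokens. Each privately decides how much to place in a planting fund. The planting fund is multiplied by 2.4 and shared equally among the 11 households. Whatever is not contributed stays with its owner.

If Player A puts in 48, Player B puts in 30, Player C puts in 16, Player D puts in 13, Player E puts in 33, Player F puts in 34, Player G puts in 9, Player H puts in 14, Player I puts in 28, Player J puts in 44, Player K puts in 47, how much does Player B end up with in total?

88.95 tokens

Total contributed: 48 + 30 + 16 + 13 + 33 + 34 + 9 + 14 + 28 + 44 + 47 = 316.
Each receives 2.4 × 316 / 11 = 68.95 from the planting fund.
Player B keeps 50 − 30 = 20, so Player B's payoff is 20 + 68.95 = 88.95.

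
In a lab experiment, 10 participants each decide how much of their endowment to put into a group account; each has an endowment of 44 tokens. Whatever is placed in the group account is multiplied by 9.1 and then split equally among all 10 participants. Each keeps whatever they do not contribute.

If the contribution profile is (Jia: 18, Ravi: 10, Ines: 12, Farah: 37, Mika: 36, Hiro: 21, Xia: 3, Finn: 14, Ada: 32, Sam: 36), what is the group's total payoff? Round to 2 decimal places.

Total contributed: 18 + 10 + 12 + 37 + 36 + 21 + 3 + 14 + 32 + 36 = 219; total kept: 10 × 44 − 219 = 221.
The group account pays out 9.1 × 219 = 1992.90 in aggregate.
Group total = 221 + 1992.90 = 2213.90.

2213.90 tokens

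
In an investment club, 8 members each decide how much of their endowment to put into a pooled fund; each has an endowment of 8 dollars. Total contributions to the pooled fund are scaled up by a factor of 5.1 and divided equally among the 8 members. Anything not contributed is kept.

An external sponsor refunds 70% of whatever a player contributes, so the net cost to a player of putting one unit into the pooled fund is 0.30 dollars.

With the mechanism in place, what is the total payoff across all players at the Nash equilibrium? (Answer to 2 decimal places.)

371.20 dollars

With the mechanism, a contributed unit returns (5.1/8) / 0.30 = 2.1250 per unit of net cost to the contributor — now above 1 — so contributing fully is weakly dominant for every player.
So the Nash equilibrium is full contribution by all 8; the group earns 8 × (8 × 0.70 + 5.1 × 8) = 371.20.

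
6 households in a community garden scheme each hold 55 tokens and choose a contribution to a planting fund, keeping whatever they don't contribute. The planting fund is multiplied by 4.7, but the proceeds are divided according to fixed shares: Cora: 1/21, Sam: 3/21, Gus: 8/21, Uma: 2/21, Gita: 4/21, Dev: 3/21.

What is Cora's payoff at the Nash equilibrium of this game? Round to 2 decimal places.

Each unit j contributes comes back to j as 4.7 × (j's share), so j prefers to contribute only if that share exceeds 1/4.7 = 0.2128; otherwise keeping the unit dominates.
Only Gus (8/21) clears that bar, contributing 55; the remaining 5 contribute 0. Total contributed: 55.
Cora keeps 55 and receives 4.7 × 55 × 1/21 = 12.31 from the planting fund, for a payoff of 67.31.

67.31 tokens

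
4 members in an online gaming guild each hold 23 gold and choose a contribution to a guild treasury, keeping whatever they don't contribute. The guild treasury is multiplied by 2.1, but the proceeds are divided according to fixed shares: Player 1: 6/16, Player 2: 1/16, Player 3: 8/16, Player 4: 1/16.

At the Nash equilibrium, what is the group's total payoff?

Each unit j contributes comes back to j as 2.1 × (j's share), so j prefers to contribute only if that share exceeds 1/2.1 = 0.4762; otherwise keeping the unit dominates.
The only share above 0.4762 is Player 3's 8/16, contributing 23; the remaining 3 contribute 0. Total contributed: 23.
The guild treasury pays out 2.1 × 23 = 48.30 in total (split across the unequal shares, but the aggregate is all that matters for the group sum).
The 3 free-riders keep 23 each, adding 69. Group total = 69 + 48.30 = 117.30.

117.30 gold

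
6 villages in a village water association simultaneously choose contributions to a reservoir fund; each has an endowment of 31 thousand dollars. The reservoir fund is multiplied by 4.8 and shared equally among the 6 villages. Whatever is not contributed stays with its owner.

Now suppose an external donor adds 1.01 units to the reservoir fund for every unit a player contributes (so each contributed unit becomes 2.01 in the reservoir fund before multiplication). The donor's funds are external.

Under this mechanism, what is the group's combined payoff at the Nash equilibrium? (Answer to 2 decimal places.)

Under the mechanism each unit contributed yields 4.8 × 2.01 / 6 = 1.6080 back to its contributor per unit of net cost, which exceeds 1, making full contribution the dominant choice for everyone.
So the Nash equilibrium is full contribution by all 6; the group earns 4.8 × 2.01 × 186 = 1794.53.

1794.53 thousand dollars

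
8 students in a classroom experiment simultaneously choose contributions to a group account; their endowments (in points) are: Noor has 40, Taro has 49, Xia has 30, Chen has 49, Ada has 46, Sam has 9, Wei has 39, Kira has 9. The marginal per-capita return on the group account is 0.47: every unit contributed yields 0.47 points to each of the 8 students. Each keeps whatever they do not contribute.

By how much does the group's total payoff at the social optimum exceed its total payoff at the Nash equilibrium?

747.96 points

The private return per contributed unit is 0.47 < 1 for everyone, so the Nash equilibrium is zero contribution and the group total is Σ E_j = 40 + 49 + 30 + 49 + 46 + 9 + 39 + 9 = 271.
Each contributed unit returns 3.760 to the group, so the social optimum is full contribution by everyone: group total = 3.760 × 271 = 1018.96.
Efficiency loss = (3.760 − 1) × 271 = 747.96.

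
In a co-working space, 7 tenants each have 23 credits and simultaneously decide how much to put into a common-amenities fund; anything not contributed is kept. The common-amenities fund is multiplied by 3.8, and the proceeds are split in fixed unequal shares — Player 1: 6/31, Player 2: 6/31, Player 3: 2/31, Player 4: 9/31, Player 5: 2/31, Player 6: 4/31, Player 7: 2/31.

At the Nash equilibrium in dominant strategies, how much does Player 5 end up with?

For player j, contributing a unit is worthwhile iff 3.8 × (j's share) ≥ 1, i.e. iff j's share is at least 0.2632.
The only share above 0.2632 is Player 4's 9/31, contributing 23; the remaining 6 contribute 0. Total contributed: 23.
Player 5 keeps 23 and receives 3.8 × 23 × 2/31 = 5.64 from the common-amenities fund, for a payoff of 28.64.

28.64 credits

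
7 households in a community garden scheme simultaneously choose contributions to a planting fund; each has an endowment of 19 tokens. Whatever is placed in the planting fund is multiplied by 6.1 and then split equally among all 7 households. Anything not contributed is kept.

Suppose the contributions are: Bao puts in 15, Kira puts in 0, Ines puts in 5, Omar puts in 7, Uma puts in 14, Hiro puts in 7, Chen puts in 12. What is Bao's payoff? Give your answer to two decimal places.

Total contributed: 15 + 0 + 5 + 7 + 14 + 7 + 12 = 60.
Each receives 6.1 × 60 / 7 = 52.29 from the planting fund.
Bao keeps 19 − 15 = 4, so Bao's payoff is 4 + 52.29 = 56.29.

56.29 tokens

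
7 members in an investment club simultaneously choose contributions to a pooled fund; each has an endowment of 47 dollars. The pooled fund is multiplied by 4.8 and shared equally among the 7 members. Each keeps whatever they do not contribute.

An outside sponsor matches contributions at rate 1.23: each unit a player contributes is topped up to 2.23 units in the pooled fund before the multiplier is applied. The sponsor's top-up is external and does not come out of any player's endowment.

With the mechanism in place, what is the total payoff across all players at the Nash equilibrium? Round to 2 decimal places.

3521.62 dollars

With the mechanism, a contributed unit returns 4.8 × 2.23 / 7 = 1.5291 per unit of net cost to the contributor — now above 1 — so contributing fully is weakly dominant for every player.
So the Nash equilibrium is full contribution by all 7; the group earns 4.8 × 2.23 × 329 = 3521.62.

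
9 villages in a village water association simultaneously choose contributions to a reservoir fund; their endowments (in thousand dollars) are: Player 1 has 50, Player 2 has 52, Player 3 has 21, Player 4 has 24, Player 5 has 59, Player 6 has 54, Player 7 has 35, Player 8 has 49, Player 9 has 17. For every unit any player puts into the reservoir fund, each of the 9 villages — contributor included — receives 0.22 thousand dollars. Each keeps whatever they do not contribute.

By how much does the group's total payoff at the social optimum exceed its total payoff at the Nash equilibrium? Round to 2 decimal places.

353.78 thousand dollars

The private return per contributed unit is 0.22 < 1 for everyone, so the Nash equilibrium is zero contribution and the group total is Σ E_j = 50 + 52 + 21 + 24 + 59 + 54 + 35 + 49 + 17 = 361.
Each contributed unit returns 1.980 to the group, so the social optimum is full contribution by everyone: group total = 1.980 × 361 = 714.78.
Efficiency loss = (1.980 − 1) × 361 = 353.78.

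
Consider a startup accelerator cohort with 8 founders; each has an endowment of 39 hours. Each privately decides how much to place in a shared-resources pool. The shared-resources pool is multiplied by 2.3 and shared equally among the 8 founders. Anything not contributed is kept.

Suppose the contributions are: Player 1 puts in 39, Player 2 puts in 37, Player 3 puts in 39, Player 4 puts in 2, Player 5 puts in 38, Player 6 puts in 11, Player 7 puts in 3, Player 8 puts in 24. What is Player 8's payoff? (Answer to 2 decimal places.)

70.49 hours

Total contributed: 39 + 37 + 39 + 2 + 38 + 11 + 3 + 24 = 193.
Each receives 2.3 × 193 / 8 = 55.49 from the shared-resources pool.
Player 8 keeps 39 − 24 = 15, so Player 8's payoff is 15 + 55.49 = 70.49.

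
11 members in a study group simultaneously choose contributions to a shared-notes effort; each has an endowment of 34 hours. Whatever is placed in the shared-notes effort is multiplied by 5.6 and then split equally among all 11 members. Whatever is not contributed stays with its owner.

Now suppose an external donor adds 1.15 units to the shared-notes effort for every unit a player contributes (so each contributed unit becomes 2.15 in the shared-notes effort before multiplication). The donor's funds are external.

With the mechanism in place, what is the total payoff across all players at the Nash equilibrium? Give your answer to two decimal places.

Under the mechanism each unit contributed yields 5.6 × 2.15 / 11 = 1.0945 back to its contributor per unit of net cost, which exceeds 1, making full contribution the dominant choice for everyone.
At the Nash equilibrium everyone contributes 34. Group total payoff = 5.6 × 2.15 × 374 = 4502.96.

4502.96 hours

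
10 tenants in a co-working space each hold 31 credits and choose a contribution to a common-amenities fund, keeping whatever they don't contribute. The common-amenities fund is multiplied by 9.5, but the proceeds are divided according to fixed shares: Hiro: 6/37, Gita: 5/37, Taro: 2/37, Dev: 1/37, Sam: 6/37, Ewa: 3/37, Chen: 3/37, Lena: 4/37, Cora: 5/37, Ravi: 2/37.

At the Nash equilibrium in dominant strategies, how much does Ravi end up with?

A player with share s gets back 9.5·s per unit contributed, so full contribution is dominant for anyone with s > 1/9.5 = 0.1053 and zero contribution is dominant for anyone below.
The shares above 0.1053 belong to Hiro, Gita, Sam, Lena and Cora, contributing 31 each; the remaining 5 contribute 0. Total contributed: 155.
Ravi keeps 31 and receives 9.5 × 155 × 2/37 = 79.59 from the common-amenities fund, for a payoff of 110.59.

110.59 credits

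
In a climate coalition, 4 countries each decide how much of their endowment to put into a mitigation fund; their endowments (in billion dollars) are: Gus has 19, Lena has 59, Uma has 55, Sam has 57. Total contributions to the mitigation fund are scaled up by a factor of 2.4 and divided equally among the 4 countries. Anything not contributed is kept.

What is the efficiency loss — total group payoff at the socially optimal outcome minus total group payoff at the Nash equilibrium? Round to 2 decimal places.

The private return per contributed unit is 2.4/4 = 0.6000 < 1 for every player regardless of endowment, so the Nash equilibrium is zero contribution and the group total is Σ E_j = 19 + 59 + 55 + 57 = 190.
Each contributed unit returns 2.400 to the group, so the social optimum is full contribution by everyone: group total = 2.400 × 190 = 456.00.
Efficiency loss = (2.400 − 1) × 190 = 266.00.

266.00 billion dollars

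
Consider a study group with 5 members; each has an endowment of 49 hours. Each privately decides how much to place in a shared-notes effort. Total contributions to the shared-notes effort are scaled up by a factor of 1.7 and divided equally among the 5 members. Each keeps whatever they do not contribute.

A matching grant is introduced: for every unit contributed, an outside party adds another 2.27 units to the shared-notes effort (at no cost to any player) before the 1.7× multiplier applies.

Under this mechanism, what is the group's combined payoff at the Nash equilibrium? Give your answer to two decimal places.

With the mechanism, a contributed unit returns 1.7 × 3.27 / 5 = 1.1118 per unit of net cost to the contributor — now above 1 — so contributing fully is weakly dominant for every player.
So the Nash equilibrium is full contribution by all 5; the group earns 1.7 × 3.27 × 245 = 1361.96.

1361.96 hours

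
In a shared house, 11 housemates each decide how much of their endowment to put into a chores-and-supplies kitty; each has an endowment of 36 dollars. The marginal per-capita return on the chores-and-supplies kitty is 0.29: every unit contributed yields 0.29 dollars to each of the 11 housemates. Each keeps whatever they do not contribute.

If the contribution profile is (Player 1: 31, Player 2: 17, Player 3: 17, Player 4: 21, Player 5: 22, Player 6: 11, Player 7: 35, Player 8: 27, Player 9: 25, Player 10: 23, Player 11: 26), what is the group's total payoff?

Total contributed: 31 + 17 + 17 + 21 + 22 + 11 + 35 + 27 + 25 + 23 + 26 = 255; total kept: 11 × 36 − 255 = 141.
The chores-and-supplies kitty pays out 0.29 × 11 × 255 = 813.45 in aggregate.
Group total = 141 + 813.45 = 954.45.

954.45 dollars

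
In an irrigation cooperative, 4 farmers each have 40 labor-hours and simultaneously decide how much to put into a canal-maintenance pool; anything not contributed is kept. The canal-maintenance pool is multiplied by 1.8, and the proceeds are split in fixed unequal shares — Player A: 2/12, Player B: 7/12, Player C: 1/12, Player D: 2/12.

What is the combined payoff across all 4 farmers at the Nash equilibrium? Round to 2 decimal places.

192.00 labor-hours

Player j's private return per contributed unit is 1.8 × (j's share). Contributing is weakly dominant for j when that share is at least 1/1.8 = 0.5556, and contributing 0 is dominant otherwise.
The only share above 0.5556 is Player B's 7/12, contributing 40; the remaining 3 contribute 0. Total contributed: 40.
The canal-maintenance pool pays out 1.8 × 40 = 72.00 in total (split across the unequal shares, but the aggregate is all that matters for the group sum).
The 3 free-riders keep 40 each, adding 120. Group total = 120 + 72.00 = 192.00.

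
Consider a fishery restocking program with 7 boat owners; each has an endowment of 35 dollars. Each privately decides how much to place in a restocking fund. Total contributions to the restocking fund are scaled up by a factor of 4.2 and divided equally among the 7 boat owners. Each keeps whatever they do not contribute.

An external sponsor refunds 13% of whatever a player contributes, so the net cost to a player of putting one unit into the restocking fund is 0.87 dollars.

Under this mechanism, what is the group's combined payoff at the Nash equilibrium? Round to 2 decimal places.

245.00 dollars

Even with the mechanism, each unit contributed returns only (4.2/7) / 0.87 = 0.6897 per unit of net cost, so contributing nothing is still dominant.
Everyone keeps their endowment and the group total is 7 × 35 = 245.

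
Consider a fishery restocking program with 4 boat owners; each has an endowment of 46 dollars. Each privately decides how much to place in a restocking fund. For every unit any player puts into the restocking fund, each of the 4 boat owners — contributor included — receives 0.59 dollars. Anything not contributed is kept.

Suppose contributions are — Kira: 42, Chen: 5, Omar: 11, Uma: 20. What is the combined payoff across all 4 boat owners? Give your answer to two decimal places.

290.08 dollars

Total contributed: 42 + 5 + 11 + 20 = 78; total kept: 4 × 46 − 78 = 106.
The restocking fund pays out 0.59 × 4 × 78 = 184.08 in aggregate.
Group total = 106 + 184.08 = 290.08.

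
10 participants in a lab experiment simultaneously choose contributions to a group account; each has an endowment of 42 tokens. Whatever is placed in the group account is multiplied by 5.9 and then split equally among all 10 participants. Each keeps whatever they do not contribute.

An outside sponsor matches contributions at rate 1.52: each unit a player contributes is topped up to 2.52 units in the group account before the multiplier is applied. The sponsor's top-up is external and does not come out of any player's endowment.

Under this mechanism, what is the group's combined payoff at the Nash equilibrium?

The effective private return per unit is now 5.9 × 2.52 / 10 = 1.4868 > 1, so every player's dominant strategy flips to full contribution.
So the Nash equilibrium is full contribution by all 10; the group earns 5.9 × 2.52 × 420 = 6244.56.

6244.56 tokens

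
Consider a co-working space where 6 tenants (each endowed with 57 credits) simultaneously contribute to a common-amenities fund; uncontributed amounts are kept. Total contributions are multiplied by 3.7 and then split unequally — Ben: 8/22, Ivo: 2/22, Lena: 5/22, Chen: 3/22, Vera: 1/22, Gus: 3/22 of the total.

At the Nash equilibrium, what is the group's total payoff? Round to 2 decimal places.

495.90 credits

Player j's private return per contributed unit is 3.7 × (j's share). Contributing is weakly dominant for j when that share is at least 1/3.7 = 0.2703, and contributing 0 is dominant otherwise.
The only share above 0.2703 is Ben's 8/22, contributing 57; the remaining 5 contribute 0. Total contributed: 57.
The common-amenities fund pays out 3.7 × 57 = 210.90 in total (split across the unequal shares, but the aggregate is all that matters for the group sum).
The 5 free-riders keep 57 each, adding 285. Group total = 285 + 210.90 = 495.90.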